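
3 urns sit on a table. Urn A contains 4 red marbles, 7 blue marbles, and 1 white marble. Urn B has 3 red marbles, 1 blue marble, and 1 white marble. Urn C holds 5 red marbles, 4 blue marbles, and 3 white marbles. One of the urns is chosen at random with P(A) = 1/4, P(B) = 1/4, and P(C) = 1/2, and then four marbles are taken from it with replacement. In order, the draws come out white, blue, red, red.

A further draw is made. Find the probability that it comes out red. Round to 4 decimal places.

The likelihood of the observed sequence under each hypothesis: P(data | urn A) = (1/12)(7/12)(4/12)(4/12) = 0.0054012; P(data | urn B) = (1/5)(1/5)(3/5)(3/5) = 0.0144; P(data | urn C) = (3/12)(4/12)(5/12)(5/12) = 0.014468.
The prior-weighted likelihoods are 1/4 · 0.0054012 = 0.0013503, 1/4 · 0.0144 = 0.0036, 1/2 · 0.014468 = 0.0072338; summing to 0.012184.
The posterior is then P(urn A | data) = 0.11083, P(urn B | data) = 0.29547, P(urn C | data) = 0.59371.
The predictive probability is P(red next | data) = (1/3)(0.11083) + (3/5)(0.29547) + (5/12)(0.59371) = 0.4616.

0.4616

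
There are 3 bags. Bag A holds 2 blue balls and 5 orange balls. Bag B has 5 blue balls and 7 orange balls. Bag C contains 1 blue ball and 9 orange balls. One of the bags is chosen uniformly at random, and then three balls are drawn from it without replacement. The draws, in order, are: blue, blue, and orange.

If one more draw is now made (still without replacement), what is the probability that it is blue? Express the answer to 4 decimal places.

The likelihood of the observed sequence under each hypothesis: P(data | bag A) = (2/7)(1/6)(5/5) = 0.047619; P(data | bag B) = (5/12)(4/11)(7/10) = 0.10606; P(data | bag C) = (1/10)(0/9) = 0.
The prior-weighted likelihoods are 1/3 · 0.047619 = 0.015873, 1/3 · 0.10606 = 0.035354, 1/3 · 0 = 0; with total 0.051227.
Dividing through by the total gives posterior P(bag A | data) = 0.30986, P(bag B | data) = 0.69014, P(bag C | data) = 0.
Averaging over the posterior, P(blue next | data) = (0)(0.30986) + (1/3)(0.69014) = 0.23005.

0.2300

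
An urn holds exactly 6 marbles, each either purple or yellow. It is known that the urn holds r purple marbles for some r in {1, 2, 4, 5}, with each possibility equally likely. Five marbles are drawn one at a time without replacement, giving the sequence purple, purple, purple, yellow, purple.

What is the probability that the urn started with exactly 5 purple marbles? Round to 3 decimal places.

Compute the likelihood of the observed sequence for each case: P(data | r = 1) = (1/6)(0/5) = 0; P(data | r = 2) = (2/6)(1/5)(0/4) = 0; P(data | r = 4) = (4/6)(3/5)(2/4)(2/3)(1/2) = 1/15; P(data | r = 5) = (5/6)(4/5)(3/4)(1/3)(2/2) = 1/6.
Weighting by the prior gives 1/4 · 0 = 0, 1/4 · 0 = 0, 1/4 · 1/15 = 1/60, 1/4 · 1/6 = 1/24; with total 7/120.
Hence P(r = 5 | data) = (1/24) / (7/120) = 5/7.

0.714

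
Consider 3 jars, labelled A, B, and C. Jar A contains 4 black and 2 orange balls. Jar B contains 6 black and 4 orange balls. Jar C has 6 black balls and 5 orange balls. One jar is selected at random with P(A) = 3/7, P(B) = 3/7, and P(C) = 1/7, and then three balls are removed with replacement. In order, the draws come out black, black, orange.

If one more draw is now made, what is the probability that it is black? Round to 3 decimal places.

Under each hypothesis, the probability of the observed sequence is: P(data | jar A) = (4/6)(4/6)(2/6) = 0.14815; P(data | jar B) = (6/10)(6/10)(4/10) = 0.144; P(data | jar C) = (6/11)(6/11)(5/11) = 0.13524.
Multiplying each by its prior: 3/7 · 0.14815 = 0.063492, 3/7 · 0.144 = 0.061714, 1/7 · 0.13524 = 0.01932; these sum to 0.14453.
The posterior is then P(jar A | data) = 0.43931, P(jar B | data) = 0.42701, P(jar C | data) = 0.13368.
Averaging over the posterior, P(black next | data) = (2/3)(0.43931) + (3/5)(0.42701) + (6/11)(0.13368) = 0.622.

0.622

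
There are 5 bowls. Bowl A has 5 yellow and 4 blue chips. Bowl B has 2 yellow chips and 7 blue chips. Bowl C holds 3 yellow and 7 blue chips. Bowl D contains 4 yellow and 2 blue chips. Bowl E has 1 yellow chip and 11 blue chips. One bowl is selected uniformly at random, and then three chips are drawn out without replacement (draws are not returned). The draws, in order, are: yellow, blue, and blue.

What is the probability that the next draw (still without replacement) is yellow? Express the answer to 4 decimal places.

The likelihood of the observed sequence under each hypothesis: P(data | bowl A) = (5/9)(4/8)(3/7) = 0.11905; P(data | bowl B) = (2/9)(7/8)(6/7) = 0.16667; P(data | bowl C) = (3/10)(7/9)(6/8) = 0.175; P(data | bowl D) = (4/6)(2/5)(1/4) = 0.066667; P(data | bowl E) = (1/12)(11/11)(10/10) = 0.083333.
Multiplying each by its prior: 1/5 · 0.11905 = 0.02381, 1/5 · 0.16667 = 0.033333, 1/5 · 0.175 = 0.035, 1/5 · 0.066667 = 0.013333, 1/5 · 0.083333 = 0.016667; summing to 0.12214.
Dividing through by the total gives posterior P(bowl A | data) = 0.19493, P(bowl B | data) = 0.2729, P(bowl C | data) = 0.28655, P(bowl D | data) = 0.10916, P(bowl E | data) = 0.13645.
Averaging over the posterior, P(yellow next | data) = (2/3)(0.19493) + (1/6)(0.2729) + (2/7)(0.28655) + (1)(0.10916) + (0)(0.13645) = 0.36647.

0.3665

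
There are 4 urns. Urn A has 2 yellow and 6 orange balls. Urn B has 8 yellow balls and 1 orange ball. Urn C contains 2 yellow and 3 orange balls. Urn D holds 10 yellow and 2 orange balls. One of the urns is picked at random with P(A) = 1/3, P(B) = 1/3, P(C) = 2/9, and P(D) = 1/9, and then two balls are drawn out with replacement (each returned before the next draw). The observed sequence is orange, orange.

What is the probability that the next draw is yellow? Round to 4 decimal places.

0.3098

Compute the likelihood of the observed sequence for each case: P(data | urn A) = (6/8)(6/8) = 0.5625; P(data | urn B) = (1/9)(1/9) = 0.012346; P(data | urn C) = (3/5)(3/5) = 0.36; P(data | urn D) = (2/12)(2/12) = 0.027778.
The prior-weighted likelihoods are 1/3 · 0.5625 = 0.1875, 1/3 · 0.012346 = 0.0041152, 2/9 · 0.36 = 0.08, 1/9 · 0.027778 = 0.0030864; summing to 0.2747.
Normalising, the posterior is P(urn A | data) = 0.68256, P(urn B | data) = 0.014981, P(urn C | data) = 0.29123, P(urn D | data) = 0.011236.
Averaging over the posterior, P(yellow next | data) = (1/4)(0.68256) + (8/9)(0.014981) + (2/5)(0.29123) + (5/6)(0.011236) = 0.30981.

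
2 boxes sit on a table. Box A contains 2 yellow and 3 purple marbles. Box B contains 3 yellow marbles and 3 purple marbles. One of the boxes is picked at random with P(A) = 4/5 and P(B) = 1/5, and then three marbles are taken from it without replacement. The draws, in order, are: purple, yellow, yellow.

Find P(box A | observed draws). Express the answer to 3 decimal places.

0.727

For each hypothesis, P(data | H) works out to: P(data | box A) = (3/5)(2/4)(1/3) = 1/10; P(data | box B) = (3/6)(3/5)(2/4) = 3/20.
The prior-weighted likelihoods are 4/5 · 1/10 = 2/25, 1/5 · 3/20 = 3/100; these sum to 11/100.
By Bayes' rule, P(box A | data) = (2/25) / (11/100) = 8/11.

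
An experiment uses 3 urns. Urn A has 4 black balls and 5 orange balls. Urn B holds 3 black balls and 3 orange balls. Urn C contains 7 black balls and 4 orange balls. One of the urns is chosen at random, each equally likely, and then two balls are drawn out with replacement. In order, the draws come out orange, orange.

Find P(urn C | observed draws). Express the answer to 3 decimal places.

0.191

For each hypothesis, P(data | H) works out to: P(data | urn A) = (5/9)(5/9) = 0.30864; P(data | urn B) = (3/6)(3/6) = 0.25; P(data | urn C) = (4/11)(4/11) = 0.13223.
Multiplying each by its prior: 1/3 · 0.30864 = 0.10288, 1/3 · 0.25 = 0.083333, 1/3 · 0.13223 = 0.044077; with total 0.23029.
So P(urn C | data) = (0.044077) / (0.23029) = 0.1914.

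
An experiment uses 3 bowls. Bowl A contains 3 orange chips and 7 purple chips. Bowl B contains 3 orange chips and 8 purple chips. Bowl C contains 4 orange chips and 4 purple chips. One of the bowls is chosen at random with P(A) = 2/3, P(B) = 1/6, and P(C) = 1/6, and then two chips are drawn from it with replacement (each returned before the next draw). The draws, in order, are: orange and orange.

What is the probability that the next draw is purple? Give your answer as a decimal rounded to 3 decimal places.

0.630

The likelihood of the observed sequence under each hypothesis: P(data | bowl A) = (3/10)(3/10) = 0.09; P(data | bowl B) = (3/11)(3/11) = 0.07438; P(data | bowl C) = (4/8)(4/8) = 0.25.
Multiplying each by its prior: 2/3 · 0.09 = 0.06, 1/6 · 0.07438 = 0.012397, 1/6 · 0.25 = 0.041667; summing to 0.11406.
The posterior is then P(bowl A | data) = 0.52602, P(bowl B | data) = 0.10868, P(bowl C | data) = 0.36529.
So P(purple next | data) = Σ P(purple next | H) P(H | data) = (7/10)(0.52602) + (8/11)(0.10868) + (1/2)(0.36529) = 0.62991.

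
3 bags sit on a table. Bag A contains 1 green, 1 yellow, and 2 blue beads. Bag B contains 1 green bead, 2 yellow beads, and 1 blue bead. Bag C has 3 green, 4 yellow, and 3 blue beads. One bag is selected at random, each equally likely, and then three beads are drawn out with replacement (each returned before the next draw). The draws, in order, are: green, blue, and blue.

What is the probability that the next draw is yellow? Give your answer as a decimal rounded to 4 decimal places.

For each hypothesis, P(data | H) works out to: P(data | bag A) = (1/4)(2/4)(2/4) = 0.0625; P(data | bag B) = (1/4)(1/4)(1/4) = 0.015625; P(data | bag C) = (3/10)(3/10)(3/10) = 0.027.
Multiplying each by its prior: 1/3 · 0.0625 = 0.020833, 1/3 · 0.015625 = 0.0052083, 1/3 · 0.027 = 0.009; with total 0.035042.
Normalising, the posterior is P(bag A | data) = 0.59453, P(bag B | data) = 0.14863, P(bag C | data) = 0.25684.
Averaging over the posterior, P(yellow next | data) = (1/4)(0.59453) + (1/2)(0.14863) + (2/5)(0.25684) = 0.32568.

0.3257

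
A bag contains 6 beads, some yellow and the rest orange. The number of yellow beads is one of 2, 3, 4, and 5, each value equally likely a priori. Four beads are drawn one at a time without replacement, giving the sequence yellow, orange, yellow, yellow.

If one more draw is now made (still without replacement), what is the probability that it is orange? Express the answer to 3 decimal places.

Compute the likelihood of the observed sequence for each case: P(data | r = 2) = (2/6)(4/5)(1/4)(0/3) = 0; P(data | r = 3) = (3/6)(3/5)(2/4)(1/3) = 1/20; P(data | r = 4) = (4/6)(2/5)(3/4)(2/3) = 2/15; P(data | r = 5) = (5/6)(1/5)(4/4)(3/3) = 1/6.
The prior-weighted likelihoods are 1/4 · 0 = 0, 1/4 · 1/20 = 1/80, 1/4 · 2/15 = 1/30, 1/4 · 1/6 = 1/24; these sum to 7/80.
Normalising, the posterior is P(r = 2 | data) = 0, P(r = 3 | data) = 1/7, P(r = 4 | data) = 8/21, P(r = 5 | data) = 10/21.
Averaging over the posterior, P(orange next | data) = (1)(1/7) + (1/2)(8/21) + (0)(10/21) = 1/3.

0.333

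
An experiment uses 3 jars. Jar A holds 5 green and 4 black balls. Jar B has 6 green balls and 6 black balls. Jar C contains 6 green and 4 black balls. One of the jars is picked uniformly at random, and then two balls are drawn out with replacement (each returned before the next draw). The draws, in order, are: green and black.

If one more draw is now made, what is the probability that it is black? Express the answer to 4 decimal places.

0.4488

For each hypothesis, P(data | H) works out to: P(data | jar A) = (5/9)(4/9) = 0.24691; P(data | jar B) = (6/12)(6/12) = 0.25; P(data | jar C) = (6/10)(4/10) = 0.24.
The prior-weighted likelihoods are 1/3 · 0.24691 = 0.082305, 1/3 · 0.25 = 0.083333, 1/3 · 0.24 = 0.08; summing to 0.24564.
Normalising, the posterior is P(jar A | data) = 0.33506, P(jar B | data) = 0.33925, P(jar C | data) = 0.32568.
Averaging over the posterior, P(black next | data) = (4/9)(0.33506) + (1/2)(0.33925) + (2/5)(0.32568) = 0.44882.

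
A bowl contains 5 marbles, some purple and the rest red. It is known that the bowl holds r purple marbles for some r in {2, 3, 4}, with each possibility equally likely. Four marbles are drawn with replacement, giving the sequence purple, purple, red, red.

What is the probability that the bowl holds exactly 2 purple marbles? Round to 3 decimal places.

0.409

Compute the likelihood of the observed sequence for each case: P(data | r = 2) = (2/5)(2/5)(3/5)(3/5) = 0.0576; P(data | r = 3) = (3/5)(3/5)(2/5)(2/5) = 0.0576; P(data | r = 4) = (4/5)(4/5)(1/5)(1/5) = 0.0256.
Weighting by the prior gives 1/3 · 0.0576 = 0.0192, 1/3 · 0.0576 = 0.0192, 1/3 · 0.0256 = 0.0085333; with total 0.046933.
So P(r = 2 | data) = (0.0192) / (0.046933) = 0.40909.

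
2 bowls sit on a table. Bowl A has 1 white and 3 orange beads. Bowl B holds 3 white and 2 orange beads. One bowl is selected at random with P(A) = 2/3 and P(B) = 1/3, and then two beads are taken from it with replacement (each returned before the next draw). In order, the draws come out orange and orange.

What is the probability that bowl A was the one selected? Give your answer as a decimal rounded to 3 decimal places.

For each hypothesis, P(data | H) works out to: P(data | bowl A) = (3/4)(3/4) = 9/16; P(data | bowl B) = (2/5)(2/5) = 4/25.
The prior-weighted likelihoods are 2/3 · 9/16 = 3/8, 1/3 · 4/25 = 4/75; with total 257/600.
Therefore the posterior P(bowl A | data) = (3/8) / (257/600) = 225/257.

0.875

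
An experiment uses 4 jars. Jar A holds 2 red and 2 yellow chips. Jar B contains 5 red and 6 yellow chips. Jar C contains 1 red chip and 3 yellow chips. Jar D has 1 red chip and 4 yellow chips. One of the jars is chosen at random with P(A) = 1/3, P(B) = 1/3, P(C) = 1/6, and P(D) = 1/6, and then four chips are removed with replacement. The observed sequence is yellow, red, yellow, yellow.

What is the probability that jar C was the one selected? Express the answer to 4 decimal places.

The likelihood of the observed sequence under each hypothesis: P(data | jar A) = (2/4)(2/4)(2/4)(2/4) = 0.0625; P(data | jar B) = (6/11)(5/11)(6/11)(6/11) = 0.073765; P(data | jar C) = (3/4)(1/4)(3/4)(3/4) = 0.10547; P(data | jar D) = (4/5)(1/5)(4/5)(4/5) = 0.1024.
Multiplying each by its prior: 1/3 · 0.0625 = 0.020833, 1/3 · 0.073765 = 0.024588, 1/6 · 0.10547 = 0.017578, 1/6 · 0.1024 = 0.017067; with total 0.080067.
Hence P(jar C | data) = (0.017578) / (0.080067) = 0.21954.

0.2195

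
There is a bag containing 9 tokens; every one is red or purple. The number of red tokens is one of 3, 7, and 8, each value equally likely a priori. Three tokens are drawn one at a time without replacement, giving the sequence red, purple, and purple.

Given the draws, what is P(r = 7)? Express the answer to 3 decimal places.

0.135

Under each hypothesis, the probability of the observed sequence is: P(data | r = 3) = (3/9)(6/8)(5/7) = 5/28; P(data | r = 7) = (7/9)(2/8)(1/7) = 1/36; P(data | r = 8) = (8/9)(1/8)(0/7) = 0.
The prior-weighted likelihoods are 1/3 · 5/28 = 5/84, 1/3 · 1/36 = 1/108, 1/3 · 0 = 0; summing to 13/189.
Therefore the posterior P(r = 7 | data) = (1/108) / (13/189) = 7/52.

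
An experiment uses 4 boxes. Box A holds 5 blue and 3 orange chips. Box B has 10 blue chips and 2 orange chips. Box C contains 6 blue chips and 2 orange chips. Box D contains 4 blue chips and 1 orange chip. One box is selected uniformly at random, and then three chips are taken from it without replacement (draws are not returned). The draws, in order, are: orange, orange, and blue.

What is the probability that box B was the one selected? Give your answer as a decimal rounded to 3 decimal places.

For each hypothesis, P(data | H) works out to: P(data | box A) = (3/8)(2/7)(5/6) = 0.089286; P(data | box B) = (2/12)(1/11)(10/10) = 0.015152; P(data | box C) = (2/8)(1/7)(6/6) = 0.035714; P(data | box D) = (1/5)(0/4) = 0.
The prior-weighted likelihoods are 1/4 · 0.089286 = 0.022321, 1/4 · 0.015152 = 0.0037879, 1/4 · 0.035714 = 0.0089286, 1/4 · 0 = 0; these sum to 0.035038.
Therefore the posterior P(box B | data) = (0.0037879) / (0.035038) = 0.10811.

0.108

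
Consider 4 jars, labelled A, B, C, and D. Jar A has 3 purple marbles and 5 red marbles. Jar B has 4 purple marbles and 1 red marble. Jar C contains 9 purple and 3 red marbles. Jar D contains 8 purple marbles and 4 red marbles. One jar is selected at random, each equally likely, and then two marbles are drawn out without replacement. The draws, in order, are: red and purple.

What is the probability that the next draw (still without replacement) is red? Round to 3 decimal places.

For each hypothesis, P(data | H) works out to: P(data | jar A) = (5/8)(3/7) = 0.26786; P(data | jar B) = (1/5)(4/4) = 0.2; P(data | jar C) = (3/12)(9/11) = 0.20455; P(data | jar D) = (4/12)(8/11) = 0.24242.
Multiplying each by its prior: 1/4 · 0.26786 = 0.066964, 1/4 · 0.2 = 0.05, 1/4 · 0.20455 = 0.051136, 1/4 · 0.24242 = 0.060606; these sum to 0.22871.
The posterior is then P(jar A | data) = 0.2928, P(jar B | data) = 0.21862, P(jar C | data) = 0.22359, P(jar D | data) = 0.26499.
The predictive probability is P(red next | data) = (2/3)(0.2928) + (0)(0.21862) + (1/5)(0.22359) + (3/10)(0.26499) = 0.31941.

0.319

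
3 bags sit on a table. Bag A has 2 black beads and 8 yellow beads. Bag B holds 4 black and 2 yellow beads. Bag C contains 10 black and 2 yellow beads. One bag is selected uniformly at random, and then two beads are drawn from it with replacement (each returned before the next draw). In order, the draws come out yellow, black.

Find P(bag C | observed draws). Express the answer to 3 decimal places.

0.267

Compute the likelihood of the observed sequence for each case: P(data | bag A) = (8/10)(2/10) = 0.16; P(data | bag B) = (2/6)(4/6) = 0.22222; P(data | bag C) = (2/12)(10/12) = 0.13889.
Multiplying each by its prior: 1/3 · 0.16 = 0.053333, 1/3 · 0.22222 = 0.074074, 1/3 · 0.13889 = 0.046296; summing to 0.1737.
By Bayes' rule, P(bag C | data) = (0.046296) / (0.1737) = 0.26652.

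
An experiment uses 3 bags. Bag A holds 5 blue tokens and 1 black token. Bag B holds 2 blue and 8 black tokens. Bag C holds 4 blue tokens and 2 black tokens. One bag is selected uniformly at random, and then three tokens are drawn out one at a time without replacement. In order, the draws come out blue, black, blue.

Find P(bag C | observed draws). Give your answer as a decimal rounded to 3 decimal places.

0.514

Compute the likelihood of the observed sequence for each case: P(data | bag A) = (5/6)(1/5)(4/4) = 1/6; P(data | bag B) = (2/10)(8/9)(1/8) = 1/45; P(data | bag C) = (4/6)(2/5)(3/4) = 1/5.
Multiplying each by its prior: 1/3 · 1/6 = 1/18, 1/3 · 1/45 = 1/135, 1/3 · 1/5 = 1/15; summing to 7/54.
Hence P(bag C | data) = (1/15) / (7/54) = 18/35.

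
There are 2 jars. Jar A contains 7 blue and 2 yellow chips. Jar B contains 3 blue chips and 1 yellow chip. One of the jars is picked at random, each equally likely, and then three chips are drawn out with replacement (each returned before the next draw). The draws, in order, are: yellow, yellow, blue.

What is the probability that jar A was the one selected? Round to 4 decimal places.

The likelihood of the observed sequence under each hypothesis: P(data | jar A) = (2/9)(2/9)(7/9) = 0.038409; P(data | jar B) = (1/4)(1/4)(3/4) = 0.046875.
The prior-weighted likelihoods are 1/2 · 0.038409 = 0.019204, 1/2 · 0.046875 = 0.023438; summing to 0.042642.
Hence P(jar A | data) = (0.019204) / (0.042642) = 0.45036.

0.4504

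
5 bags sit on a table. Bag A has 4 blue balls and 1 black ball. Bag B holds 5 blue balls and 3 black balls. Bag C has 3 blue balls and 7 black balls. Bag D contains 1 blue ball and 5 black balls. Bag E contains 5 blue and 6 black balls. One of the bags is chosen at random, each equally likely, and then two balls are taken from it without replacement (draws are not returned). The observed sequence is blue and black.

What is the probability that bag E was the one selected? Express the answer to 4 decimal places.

For each hypothesis, P(data | H) works out to: P(data | bag A) = (4/5)(1/4) = 0.2; P(data | bag B) = (5/8)(3/7) = 0.26786; P(data | bag C) = (3/10)(7/9) = 0.23333; P(data | bag D) = (1/6)(5/5) = 0.16667; P(data | bag E) = (5/11)(6/10) = 0.27273.
The prior-weighted likelihoods are 1/5 · 0.2 = 0.04, 1/5 · 0.26786 = 0.053571, 1/5 · 0.23333 = 0.046667, 1/5 · 0.16667 = 0.033333, 1/5 · 0.27273 = 0.054545; these sum to 0.22812.
So P(bag E | data) = (0.054545) / (0.22812) = 0.23911.

0.2391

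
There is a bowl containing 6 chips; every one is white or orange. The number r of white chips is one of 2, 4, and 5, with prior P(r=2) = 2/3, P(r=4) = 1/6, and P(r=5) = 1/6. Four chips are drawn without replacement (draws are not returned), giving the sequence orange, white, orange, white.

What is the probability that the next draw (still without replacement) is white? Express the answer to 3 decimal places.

The likelihood of the observed sequence under each hypothesis: P(data | r = 2) = (4/6)(2/5)(3/4)(1/3) = 1/15; P(data | r = 4) = (2/6)(4/5)(1/4)(3/3) = 1/15; P(data | r = 5) = (1/6)(5/5)(0/4) = 0.
Multiplying each by its prior: 2/3 · 1/15 = 2/45, 1/6 · 1/15 = 1/90, 1/6 · 0 = 0; summing to 1/18.
The posterior is then P(r = 2 | data) = 4/5, P(r = 4 | data) = 1/5, P(r = 5 | data) = 0.
So P(white next | data) = Σ P(white next | H) P(H | data) = (0)(4/5) + (1)(1/5) = 1/5.

0.200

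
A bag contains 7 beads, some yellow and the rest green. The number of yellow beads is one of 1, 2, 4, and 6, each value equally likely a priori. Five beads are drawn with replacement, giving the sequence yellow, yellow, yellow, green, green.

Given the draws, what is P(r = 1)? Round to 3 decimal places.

0.035

For each hypothesis, P(data | H) works out to: P(data | r = 1) = (1/7)(1/7)(1/7)(6/7)(6/7) = 0.002142; P(data | r = 2) = (2/7)(2/7)(2/7)(5/7)(5/7) = 0.0119; P(data | r = 4) = (4/7)(4/7)(4/7)(3/7)(3/7) = 0.034271; P(data | r = 6) = (6/7)(6/7)(6/7)(1/7)(1/7) = 0.012852.
Multiplying each by its prior: 1/4 · 0.002142 = 0.00053549, 1/4 · 0.0119 = 0.002975, 1/4 · 0.034271 = 0.0085679, 1/4 · 0.012852 = 0.0032129; summing to 0.015291.
Therefore the posterior P(r = 1 | data) = (0.00053549) / (0.015291) = 0.035019.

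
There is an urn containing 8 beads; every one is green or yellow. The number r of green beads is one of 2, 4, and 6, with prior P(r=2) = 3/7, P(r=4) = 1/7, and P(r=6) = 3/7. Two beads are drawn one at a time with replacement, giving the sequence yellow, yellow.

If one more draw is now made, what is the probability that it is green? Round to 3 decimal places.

For each hypothesis, P(data | H) works out to: P(data | r = 2) = (6/8)(6/8) = 9/16; P(data | r = 4) = (4/8)(4/8) = 1/4; P(data | r = 6) = (2/8)(2/8) = 1/16.
Weighting by the prior gives 3/7 · 9/16 = 27/112, 1/7 · 1/4 = 1/28, 3/7 · 1/16 = 3/112; with total 17/56.
The posterior is then P(r = 2 | data) = 27/34, P(r = 4 | data) = 2/17, P(r = 6 | data) = 3/34.
So P(green next | data) = Σ P(green next | H) P(H | data) = (1/4)(27/34) + (1/2)(2/17) + (3/4)(3/34) = 11/34.

0.324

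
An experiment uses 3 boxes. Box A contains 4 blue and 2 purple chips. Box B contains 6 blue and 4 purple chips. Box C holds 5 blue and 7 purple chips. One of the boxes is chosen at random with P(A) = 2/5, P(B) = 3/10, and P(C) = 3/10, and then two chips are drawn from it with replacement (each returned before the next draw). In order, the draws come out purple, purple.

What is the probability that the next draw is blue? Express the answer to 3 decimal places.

For each hypothesis, P(data | H) works out to: P(data | box A) = (2/6)(2/6) = 0.11111; P(data | box B) = (4/10)(4/10) = 0.16; P(data | box C) = (7/12)(7/12) = 0.34028.
The prior-weighted likelihoods are 2/5 · 0.11111 = 0.044444, 3/10 · 0.16 = 0.048, 3/10 · 0.34028 = 0.10208; with total 0.19453.
The posterior is then P(box A | data) = 0.22847, P(box B | data) = 0.24675, P(box C | data) = 0.52478.
So P(blue next | data) = Σ P(blue next | H) P(H | data) = (2/3)(0.22847) + (3/5)(0.24675) + (5/12)(0.52478) = 0.51902.

0.519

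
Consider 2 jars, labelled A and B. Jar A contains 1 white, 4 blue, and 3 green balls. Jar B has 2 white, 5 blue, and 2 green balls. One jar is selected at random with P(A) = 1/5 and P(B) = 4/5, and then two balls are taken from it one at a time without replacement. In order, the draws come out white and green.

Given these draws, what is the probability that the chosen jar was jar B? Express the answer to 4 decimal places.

Under each hypothesis, the probability of the observed sequence is: P(data | jar A) = (1/8)(3/7) = 0.053571; P(data | jar B) = (2/9)(2/8) = 0.055556.
The prior-weighted likelihoods are 1/5 · 0.053571 = 0.010714, 4/5 · 0.055556 = 0.044444; with total 0.055159.
Therefore the posterior P(jar B | data) = (0.044444) / (0.055159) = 0.80576.

0.8058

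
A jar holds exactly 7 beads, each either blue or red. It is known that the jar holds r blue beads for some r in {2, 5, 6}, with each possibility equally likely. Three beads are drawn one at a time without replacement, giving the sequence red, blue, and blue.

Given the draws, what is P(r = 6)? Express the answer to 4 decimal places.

Compute the likelihood of the observed sequence for each case: P(data | r = 2) = (5/7)(2/6)(1/5) = 1/21; P(data | r = 5) = (2/7)(5/6)(4/5) = 4/21; P(data | r = 6) = (1/7)(6/6)(5/5) = 1/7.
Multiplying each by its prior: 1/3 · 1/21 = 1/63, 1/3 · 4/21 = 4/63, 1/3 · 1/7 = 1/21; these sum to 8/63.
Therefore the posterior P(r = 6 | data) = (1/21) / (8/63) = 3/8.

0.3750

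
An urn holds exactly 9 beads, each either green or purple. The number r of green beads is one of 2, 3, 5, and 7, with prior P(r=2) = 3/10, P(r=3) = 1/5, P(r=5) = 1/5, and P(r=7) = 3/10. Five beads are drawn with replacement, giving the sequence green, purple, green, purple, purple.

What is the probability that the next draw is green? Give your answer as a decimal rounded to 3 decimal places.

For each hypothesis, P(data | H) works out to: P(data | r = 2) = (2/9)(7/9)(2/9)(7/9)(7/9) = 0.023235; P(data | r = 3) = (3/9)(6/9)(3/9)(6/9)(6/9) = 0.032922; P(data | r = 5) = (5/9)(4/9)(5/9)(4/9)(4/9) = 0.027096; P(data | r = 7) = (7/9)(2/9)(7/9)(2/9)(2/9) = 0.0066386.
Multiplying each by its prior: 3/10 · 0.023235 = 0.0069705, 1/5 · 0.032922 = 0.0065844, 1/5 · 0.027096 = 0.0054192, 3/10 · 0.0066386 = 0.0019916; with total 0.020966.
The posterior is then P(r = 2 | data) = 0.33247, P(r = 3 | data) = 0.31405, P(r = 5 | data) = 0.25848, P(r = 7 | data) = 0.094992.
The predictive probability is P(green next | data) = (2/9)(0.33247) + (1/3)(0.31405) + (5/9)(0.25848) + (7/9)(0.094992) = 0.39605.

0.396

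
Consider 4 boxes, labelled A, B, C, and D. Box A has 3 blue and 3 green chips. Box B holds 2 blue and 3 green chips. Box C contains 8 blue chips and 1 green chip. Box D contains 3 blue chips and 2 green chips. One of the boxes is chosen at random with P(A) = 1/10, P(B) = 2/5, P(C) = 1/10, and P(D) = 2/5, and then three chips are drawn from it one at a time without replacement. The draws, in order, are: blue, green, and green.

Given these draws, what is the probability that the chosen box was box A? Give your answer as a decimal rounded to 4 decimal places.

The likelihood of the observed sequence under each hypothesis: P(data | box A) = (3/6)(3/5)(2/4) = 3/20; P(data | box B) = (2/5)(3/4)(2/3) = 1/5; P(data | box C) = (8/9)(1/8)(0/7) = 0; P(data | box D) = (3/5)(2/4)(1/3) = 1/10.
The prior-weighted likelihoods are 1/10 · 3/20 = 3/200, 2/5 · 1/5 = 2/25, 1/10 · 0 = 0, 2/5 · 1/10 = 1/25; these sum to 27/200.
So P(box A | data) = (3/200) / (27/200) = 1/9.

0.1111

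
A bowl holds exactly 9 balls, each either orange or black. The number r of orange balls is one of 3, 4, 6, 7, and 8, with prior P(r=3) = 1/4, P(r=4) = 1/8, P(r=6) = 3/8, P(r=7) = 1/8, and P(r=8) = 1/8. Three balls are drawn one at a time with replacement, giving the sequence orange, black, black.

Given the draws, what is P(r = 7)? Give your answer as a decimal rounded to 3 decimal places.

Compute the likelihood of the observed sequence for each case: P(data | r = 3) = (3/9)(6/9)(6/9) = 0.14815; P(data | r = 4) = (4/9)(5/9)(5/9) = 0.13717; P(data | r = 6) = (6/9)(3/9)(3/9) = 0.074074; P(data | r = 7) = (7/9)(2/9)(2/9) = 0.038409; P(data | r = 8) = (8/9)(1/9)(1/9) = 0.010974.
Multiplying each by its prior: 1/4 · 0.14815 = 0.037037, 1/8 · 0.13717 = 0.017147, 3/8 · 0.074074 = 0.027778, 1/8 · 0.038409 = 0.0048011, 1/8 · 0.010974 = 0.0013717; with total 0.088134.
Therefore the posterior P(r = 7 | data) = (0.0048011) / (0.088134) = 0.054475.

0.054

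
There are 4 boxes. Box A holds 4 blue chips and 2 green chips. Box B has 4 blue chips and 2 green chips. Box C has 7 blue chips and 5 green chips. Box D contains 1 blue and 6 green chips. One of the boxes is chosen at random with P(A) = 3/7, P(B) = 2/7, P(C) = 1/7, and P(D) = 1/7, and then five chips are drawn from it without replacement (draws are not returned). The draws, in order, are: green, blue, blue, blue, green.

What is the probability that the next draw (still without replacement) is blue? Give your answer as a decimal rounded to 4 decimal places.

0.9498

Under each hypothesis, the probability of the observed sequence is: P(data | box A) = (2/6)(4/5)(3/4)(2/3)(1/2) = 0.066667; P(data | box B) = (2/6)(4/5)(3/4)(2/3)(1/2) = 0.066667; P(data | box C) = (5/12)(7/11)(6/10)(5/9)(4/8) = 0.044192; P(data | box D) = (6/7)(1/6)(0/5) = 0.
Weighting by the prior gives 3/7 · 0.066667 = 0.028571, 2/7 · 0.066667 = 0.019048, 1/7 · 0.044192 = 0.0063131, 1/7 · 0 = 0; these sum to 0.053932.
The posterior is then P(box A | data) = 0.52977, P(box B | data) = 0.35318, P(box C | data) = 0.11706, P(box D | data) = 0.
Averaging over the posterior, P(blue next | data) = (1)(0.52977) + (1)(0.35318) + (4/7)(0.11706) = 0.94983.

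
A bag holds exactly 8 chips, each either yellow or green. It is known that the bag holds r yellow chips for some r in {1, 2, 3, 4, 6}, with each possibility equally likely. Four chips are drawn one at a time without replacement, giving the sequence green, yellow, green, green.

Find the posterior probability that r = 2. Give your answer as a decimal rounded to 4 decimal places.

For each hypothesis, P(data | H) works out to: P(data | r = 1) = (7/8)(1/7)(6/6)(5/5) = 0.125; P(data | r = 2) = (6/8)(2/7)(5/6)(4/5) = 0.14286; P(data | r = 3) = (5/8)(3/7)(4/6)(3/5) = 0.10714; P(data | r = 4) = (4/8)(4/7)(3/6)(2/5) = 0.057143; P(data | r = 6) = (2/8)(6/7)(1/6)(0/5) = 0.
Weighting by the prior gives 1/5 · 0.125 = 0.025, 1/5 · 0.14286 = 0.028571, 1/5 · 0.10714 = 0.021429, 1/5 · 0.057143 = 0.011429, 1/5 · 0 = 0; these sum to 0.086429.
Therefore the posterior P(r = 2 | data) = (0.028571) / (0.086429) = 0.33058.

0.3306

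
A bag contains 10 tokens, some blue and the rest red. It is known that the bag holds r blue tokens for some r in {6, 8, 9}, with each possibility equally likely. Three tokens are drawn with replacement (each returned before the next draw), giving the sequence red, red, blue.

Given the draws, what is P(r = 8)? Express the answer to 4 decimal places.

0.2336

For each hypothesis, P(data | H) works out to: P(data | r = 6) = (4/10)(4/10)(6/10) = 0.096; P(data | r = 8) = (2/10)(2/10)(8/10) = 0.032; P(data | r = 9) = (1/10)(1/10)(9/10) = 0.009.
The prior-weighted likelihoods are 1/3 · 0.096 = 0.032, 1/3 · 0.032 = 0.010667, 1/3 · 0.009 = 0.003; summing to 0.045667.
By Bayes' rule, P(r = 8 | data) = (0.010667) / (0.045667) = 0.23358.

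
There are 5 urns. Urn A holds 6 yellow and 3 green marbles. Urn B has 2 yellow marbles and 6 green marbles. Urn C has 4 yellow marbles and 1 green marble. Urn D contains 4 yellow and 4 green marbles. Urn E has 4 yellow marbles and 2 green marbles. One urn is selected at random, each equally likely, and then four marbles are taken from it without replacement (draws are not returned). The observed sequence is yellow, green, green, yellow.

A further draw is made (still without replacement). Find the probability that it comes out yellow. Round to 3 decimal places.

0.635

Under each hypothesis, the probability of the observed sequence is: P(data | urn A) = (6/9)(3/8)(2/7)(5/6) = 5/84; P(data | urn B) = (2/8)(6/7)(5/6)(1/5) = 1/28; P(data | urn C) = (4/5)(1/4)(0/3) = 0; P(data | urn D) = (4/8)(4/7)(3/6)(3/5) = 3/35; P(data | urn E) = (4/6)(2/5)(1/4)(3/3) = 1/15.
The prior-weighted likelihoods are 1/5 · 5/84 = 1/84, 1/5 · 1/28 = 1/140, 1/5 · 0 = 0, 1/5 · 3/35 = 3/175, 1/5 · 1/15 = 1/75; summing to 26/525.
Dividing through by the total gives posterior P(urn A | data) = 25/104, P(urn B | data) = 15/104, P(urn C | data) = 0, P(urn D | data) = 9/26, P(urn E | data) = 7/26.
The predictive probability is P(yellow next | data) = (4/5)(25/104) + (0)(15/104) + (1/2)(9/26) + (1)(7/26) = 33/52.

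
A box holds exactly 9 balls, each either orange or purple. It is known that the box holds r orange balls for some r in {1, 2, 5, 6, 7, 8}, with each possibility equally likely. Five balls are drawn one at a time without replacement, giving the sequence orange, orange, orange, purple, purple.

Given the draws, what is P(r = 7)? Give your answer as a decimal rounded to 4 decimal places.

For each hypothesis, P(data | H) works out to: P(data | r = 1) = (1/9)(0/8) = 0; P(data | r = 2) = (2/9)(1/8)(0/7) = 0; P(data | r = 5) = (5/9)(4/8)(3/7)(4/6)(3/5) = 0.047619; P(data | r = 6) = (6/9)(5/8)(4/7)(3/6)(2/5) = 0.047619; P(data | r = 7) = (7/9)(6/8)(5/7)(2/6)(1/5) = 0.027778; P(data | r = 8) = (8/9)(7/8)(6/7)(1/6)(0/5) = 0.
Multiplying each by its prior: 1/6 · 0 = 0, 1/6 · 0 = 0, 1/6 · 0.047619 = 0.0079365, 1/6 · 0.047619 = 0.0079365, 1/6 · 0.027778 = 0.0046296, 1/6 · 0 = 0; summing to 0.020503.
By Bayes' rule, P(r = 7 | data) = (0.0046296) / (0.020503) = 0.22581.

0.2258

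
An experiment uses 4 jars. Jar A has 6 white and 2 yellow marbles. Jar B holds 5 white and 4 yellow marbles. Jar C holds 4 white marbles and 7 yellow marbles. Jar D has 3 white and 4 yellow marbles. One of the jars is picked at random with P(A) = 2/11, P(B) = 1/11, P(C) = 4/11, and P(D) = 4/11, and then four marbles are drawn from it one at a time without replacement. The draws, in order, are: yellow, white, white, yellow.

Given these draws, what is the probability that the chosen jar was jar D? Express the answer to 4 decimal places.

0.4582

The likelihood of the observed sequence under each hypothesis: P(data | jar A) = (2/8)(6/7)(5/6)(1/5) = 0.035714; P(data | jar B) = (4/9)(5/8)(4/7)(3/6) = 0.079365; P(data | jar C) = (7/11)(4/10)(3/9)(6/8) = 0.063636; P(data | jar D) = (4/7)(3/6)(2/5)(3/4) = 0.085714.
Multiplying each by its prior: 2/11 · 0.035714 = 0.0064935, 1/11 · 0.079365 = 0.007215, 4/11 · 0.063636 = 0.02314, 4/11 · 0.085714 = 0.031169; with total 0.068018.
Therefore the posterior P(jar D | data) = (0.031169) / (0.068018) = 0.45824.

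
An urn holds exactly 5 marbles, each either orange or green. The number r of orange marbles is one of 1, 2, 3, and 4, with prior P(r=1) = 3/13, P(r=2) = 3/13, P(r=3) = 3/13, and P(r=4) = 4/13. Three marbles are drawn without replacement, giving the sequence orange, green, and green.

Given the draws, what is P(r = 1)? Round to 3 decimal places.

Under each hypothesis, the probability of the observed sequence is: P(data | r = 1) = (1/5)(4/4)(3/3) = 1/5; P(data | r = 2) = (2/5)(3/4)(2/3) = 1/5; P(data | r = 3) = (3/5)(2/4)(1/3) = 1/10; P(data | r = 4) = (4/5)(1/4)(0/3) = 0.
Weighting by the prior gives 3/13 · 1/5 = 3/65, 3/13 · 1/5 = 3/65, 3/13 · 1/10 = 3/130, 4/13 · 0 = 0; summing to 3/26.
Hence P(r = 1 | data) = (3/65) / (3/26) = 2/5.

0.400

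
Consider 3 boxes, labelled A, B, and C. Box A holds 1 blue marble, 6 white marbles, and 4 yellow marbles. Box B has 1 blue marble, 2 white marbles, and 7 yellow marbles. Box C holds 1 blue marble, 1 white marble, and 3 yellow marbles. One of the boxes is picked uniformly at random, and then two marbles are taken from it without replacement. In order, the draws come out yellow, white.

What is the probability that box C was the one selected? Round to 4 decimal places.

Under each hypothesis, the probability of the observed sequence is: P(data | box A) = (4/11)(6/10) = 0.21818; P(data | box B) = (7/10)(2/9) = 0.15556; P(data | box C) = (3/5)(1/4) = 0.15.
Weighting by the prior gives 1/3 · 0.21818 = 0.072727, 1/3 · 0.15556 = 0.051852, 1/3 · 0.15 = 0.05; summing to 0.17458.
Hence P(box C | data) = (0.05) / (0.17458) = 0.2864.

0.2864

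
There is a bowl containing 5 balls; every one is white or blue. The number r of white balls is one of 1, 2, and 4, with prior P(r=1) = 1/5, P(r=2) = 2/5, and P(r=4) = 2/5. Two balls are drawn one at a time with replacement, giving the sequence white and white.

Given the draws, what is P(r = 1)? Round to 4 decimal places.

0.0244

Under each hypothesis, the probability of the observed sequence is: P(data | r = 1) = (1/5)(1/5) = 1/25; P(data | r = 2) = (2/5)(2/5) = 4/25; P(data | r = 4) = (4/5)(4/5) = 16/25.
Multiplying each by its prior: 1/5 · 1/25 = 1/125, 2/5 · 4/25 = 8/125, 2/5 · 16/25 = 32/125; summing to 41/125.
By Bayes' rule, P(r = 1 | data) = (1/125) / (41/125) = 1/41.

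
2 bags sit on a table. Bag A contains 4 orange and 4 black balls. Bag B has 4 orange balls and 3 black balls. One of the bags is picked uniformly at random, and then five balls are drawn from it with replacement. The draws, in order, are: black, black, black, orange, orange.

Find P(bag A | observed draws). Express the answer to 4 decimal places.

0.5487

For each hypothesis, P(data | H) works out to: P(data | bag A) = (4/8)(4/8)(4/8)(4/8)(4/8) = 0.03125; P(data | bag B) = (3/7)(3/7)(3/7)(4/7)(4/7) = 0.025704.
Weighting by the prior gives 1/2 · 0.03125 = 0.015625, 1/2 · 0.025704 = 0.012852; these sum to 0.028477.
Hence P(bag A | data) = (0.015625) / (0.028477) = 0.54869.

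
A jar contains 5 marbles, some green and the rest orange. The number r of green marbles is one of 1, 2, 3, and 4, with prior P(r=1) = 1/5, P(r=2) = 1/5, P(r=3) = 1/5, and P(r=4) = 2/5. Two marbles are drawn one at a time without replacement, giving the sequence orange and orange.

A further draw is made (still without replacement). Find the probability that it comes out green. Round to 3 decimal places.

Compute the likelihood of the observed sequence for each case: P(data | r = 1) = (4/5)(3/4) = 3/5; P(data | r = 2) = (3/5)(2/4) = 3/10; P(data | r = 3) = (2/5)(1/4) = 1/10; P(data | r = 4) = (1/5)(0/4) = 0.
The prior-weighted likelihoods are 1/5 · 3/5 = 3/25, 1/5 · 3/10 = 3/50, 1/5 · 1/10 = 1/50, 2/5 · 0 = 0; these sum to 1/5.
Dividing through by the total gives posterior P(r = 1 | data) = 3/5, P(r = 2 | data) = 3/10, P(r = 3 | data) = 1/10, P(r = 4 | data) = 0.
So P(green next | data) = Σ P(green next | H) P(H | data) = (1/3)(3/5) + (2/3)(3/10) + (1)(1/10) = 1/2.

0.500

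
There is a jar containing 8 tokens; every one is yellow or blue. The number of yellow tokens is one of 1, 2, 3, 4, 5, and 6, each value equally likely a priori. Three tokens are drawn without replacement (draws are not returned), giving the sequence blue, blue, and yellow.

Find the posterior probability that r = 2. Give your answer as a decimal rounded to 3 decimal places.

The likelihood of the observed sequence under each hypothesis: P(data | r = 1) = (7/8)(6/7)(1/6) = 1/8; P(data | r = 2) = (6/8)(5/7)(2/6) = 5/28; P(data | r = 3) = (5/8)(4/7)(3/6) = 5/28; P(data | r = 4) = (4/8)(3/7)(4/6) = 1/7; P(data | r = 5) = (3/8)(2/7)(5/6) = 5/56; P(data | r = 6) = (2/8)(1/7)(6/6) = 1/28.
The prior-weighted likelihoods are 1/6 · 1/8 = 1/48, 1/6 · 5/28 = 5/168, 1/6 · 5/28 = 5/168, 1/6 · 1/7 = 1/42, 1/6 · 5/56 = 5/336, 1/6 · 1/28 = 1/168; with total 1/8.
By Bayes' rule, P(r = 2 | data) = (5/168) / (1/8) = 5/21.

0.238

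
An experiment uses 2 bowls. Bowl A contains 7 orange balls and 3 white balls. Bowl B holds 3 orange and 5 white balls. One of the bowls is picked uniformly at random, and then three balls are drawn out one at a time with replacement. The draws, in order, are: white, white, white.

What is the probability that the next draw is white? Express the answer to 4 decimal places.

0.5926

The likelihood of the observed sequence under each hypothesis: P(data | bowl A) = (3/10)(3/10)(3/10) = 0.027; P(data | bowl B) = (5/8)(5/8)(5/8) = 0.24414.
The prior-weighted likelihoods are 1/2 · 0.027 = 0.0135, 1/2 · 0.24414 = 0.12207; these sum to 0.13557.
Dividing through by the total gives posterior P(bowl A | data) = 0.099579, P(bowl B | data) = 0.90042.
So P(white next | data) = Σ P(white next | H) P(H | data) = (3/10)(0.099579) + (5/8)(0.90042) = 0.59264.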